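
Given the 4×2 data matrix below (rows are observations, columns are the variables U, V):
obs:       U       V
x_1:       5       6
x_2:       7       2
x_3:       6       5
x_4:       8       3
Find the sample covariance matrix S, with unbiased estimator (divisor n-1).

Step 1 — column means:
  mean(U) = (5 + 7 + 6 + 8) / 4 = 26/4 = 6.5
  mean(V) = (6 + 2 + 5 + 3) / 4 = 16/4 = 4

Step 2 — sample covariance S[i,j] = (1/(n-1)) · Σ_k (x_{k,i} - mean_i) · (x_{k,j} - mean_j), with n-1 = 3.
  S[U,U] = ((-1.5)·(-1.5) + (0.5)·(0.5) + (-0.5)·(-0.5) + (1.5)·(1.5)) / 3 = 5/3 = 1.6667
  S[U,V] = ((-1.5)·(2) + (0.5)·(-2) + (-0.5)·(1) + (1.5)·(-1)) / 3 = -6/3 = -2
  S[V,V] = ((2)·(2) + (-2)·(-2) + (1)·(1) + (-1)·(-1)) / 3 = 10/3 = 3.3333

S is symmetric (S[j,i] = S[i,j]). Assembling:

S = [[1.6667, -2],
 [-2, 3.3333]]


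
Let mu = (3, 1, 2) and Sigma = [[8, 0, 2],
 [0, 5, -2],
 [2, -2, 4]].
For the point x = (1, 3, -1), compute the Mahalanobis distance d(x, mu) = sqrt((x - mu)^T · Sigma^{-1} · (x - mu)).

Step 1 — centre the observation: (x - mu) = (-2, 2, -3).

Step 2 — invert Sigma (cofactor / det for 3×3, or solve directly):
  Sigma^{-1} = [[0.1481, -0.037, -0.0926],
 [-0.037, 0.2593, 0.1481],
 [-0.0926, 0.1481, 0.3704]].

Step 3 — form the quadratic (x - mu)^T · Sigma^{-1} · (x - mu):
  Sigma^{-1} · (x - mu) = (-0.0926, 0.1481, -0.6296).
  (x - mu)^T · [Sigma^{-1} · (x - mu)] = (-2)·(-0.0926) + (2)·(0.1481) + (-3)·(-0.6296) = 2.3704.

Step 4 — take square root: d = √(2.3704) ≈ 1.5396.

d(x, mu) = √(2.3704) ≈ 1.5396


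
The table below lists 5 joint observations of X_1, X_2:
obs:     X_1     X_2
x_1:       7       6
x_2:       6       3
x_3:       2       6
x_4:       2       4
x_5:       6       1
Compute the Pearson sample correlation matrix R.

Step 1 — column means:
  mean(X_1) = (7 + 6 + 2 + 2 + 6) / 5 = 23/5 = 4.6
  mean(X_2) = (6 + 3 + 6 + 4 + 1) / 5 = 20/5 = 4

Step 2 — sample variances and covariances s[i,j] = (1/(n-1)) · Σ_k (x_{k,i} - mean_i) · (x_{k,j} - mean_j), with n-1 = 4:
  s[X_1,X_1] = ((2.4)·(2.4) + (1.4)·(1.4) + (-2.6)·(-2.6) + (-2.6)·(-2.6) + (1.4)·(1.4)) / 4 = 23.2/4 = 5.8
  s[X_1,X_2] = ((2.4)·(2) + (1.4)·(-1) + (-2.6)·(2) + (-2.6)·(0) + (1.4)·(-3)) / 4 = -6/4 = -1.5
  s[X_2,X_2] = ((2)·(2) + (-1)·(-1) + (2)·(2) + (0)·(0) + (-3)·(-3)) / 4 = 18/4 = 4.5
  Sample standard deviations s_i = √(s[i,i]):
  s(X_1) = √(5.8) = 2.4083
  s(X_2) = √(4.5) = 2.1213

Step 3 — r_{ij} = s_{ij} / (s_i · s_j):
  r[X_1,X_1] = 1 (diagonal).
  r[X_1,X_2] = -1.5 / (2.4083 · 2.1213) = -1.5 / 5.1088 = -0.2936
  r[X_2,X_2] = 1 (diagonal).

R is symmetric with unit diagonal. Assembling:

R = [[1, -0.2936],
 [-0.2936, 1]]


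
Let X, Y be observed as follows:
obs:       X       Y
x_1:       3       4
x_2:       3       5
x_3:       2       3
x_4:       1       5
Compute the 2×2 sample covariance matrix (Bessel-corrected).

Step 1 — column means:
  mean(X) = (3 + 3 + 2 + 1) / 4 = 9/4 = 2.25
  mean(Y) = (4 + 5 + 3 + 5) / 4 = 17/4 = 4.25

Step 2 — sample covariance S[i,j] = (1/(n-1)) · Σ_k (x_{k,i} - mean_i) · (x_{k,j} - mean_j), with n-1 = 3.
  S[X,X] = ((0.75)·(0.75) + (0.75)·(0.75) + (-0.25)·(-0.25) + (-1.25)·(-1.25)) / 3 = 2.75/3 = 0.9167
  S[X,Y] = ((0.75)·(-0.25) + (0.75)·(0.75) + (-0.25)·(-1.25) + (-1.25)·(0.75)) / 3 = -0.25/3 = -0.0833
  S[Y,Y] = ((-0.25)·(-0.25) + (0.75)·(0.75) + (-1.25)·(-1.25) + (0.75)·(0.75)) / 3 = 2.75/3 = 0.9167

S is symmetric (S[j,i] = S[i,j]). Assembling:

S = [[0.9167, -0.0833],
 [-0.0833, 0.9167]]


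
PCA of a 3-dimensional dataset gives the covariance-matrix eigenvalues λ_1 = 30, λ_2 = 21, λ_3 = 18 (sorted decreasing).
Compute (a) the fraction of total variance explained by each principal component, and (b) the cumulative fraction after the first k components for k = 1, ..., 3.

Step 1 — total variance = trace(Sigma) = Σ λ_i = 30 + 21 + 18 = 69.

Step 2 — fraction explained by component i = λ_i / Σ λ:
  PC1: 30/69 = 0.4348
  PC2: 21/69 = 0.3043
  PC3: 18/69 = 0.2609

Step 3 — cumulative fraction after k components = (λ_1 + ... + λ_k) / Σ λ:
  k = 1: 30/69 = 0.4348
  k = 2: (30 + 21)/69 = 51/69 = 0.7391
  k = 3: (30 + 21 + 18)/69 = 69/69 = 1

Summary (fraction, with percent):

explained: PC1 0.4348 (43.48%), PC2 0.3043 (30.43%), PC3 0.2609 (26.09%);  cumulative: 0.4348, 0.7391, 1


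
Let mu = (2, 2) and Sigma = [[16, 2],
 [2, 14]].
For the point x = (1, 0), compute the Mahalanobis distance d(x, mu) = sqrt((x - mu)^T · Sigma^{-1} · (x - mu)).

Step 1 — centre the observation: (x - mu) = (-1, -2).

Step 2 — invert Sigma. det(Sigma) = 16·14 - (2)² = 220.
  Sigma^{-1} = (1/det) · [[d, -b], [-b, a]] = [[0.0636, -0.0091],
 [-0.0091, 0.0727]].

Step 3 — form the quadratic (x - mu)^T · Sigma^{-1} · (x - mu):
  Sigma^{-1} · (x - mu) = (-0.0455, -0.1364).
  (x - mu)^T · [Sigma^{-1} · (x - mu)] = (-1)·(-0.0455) + (-2)·(-0.1364) = 0.3182.

Step 4 — take square root: d = √(0.3182) ≈ 0.5641.

d(x, mu) = √(0.3182) ≈ 0.5641


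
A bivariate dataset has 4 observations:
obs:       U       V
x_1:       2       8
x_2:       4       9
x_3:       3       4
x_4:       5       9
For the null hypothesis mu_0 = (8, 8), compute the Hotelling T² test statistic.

Step 1 — sample mean vector:
  mean(U) = (2 + 4 + 3 + 5) / 4 = 14/4 = 3.5
  mean(V) = (8 + 9 + 4 + 9) / 4 = 30/4 = 7.5
  x̄ = (3.5, 7.5),  deviation x̄ - mu_0 = (3.5, 7.5) - (8, 8) = (-4.5, -0.5).

Step 2 — sample covariance matrix, S[i,j] = (1/(n-1)) · Σ_k (x_{k,i} - mean_i) · (x_{k,j} - mean_j), divisor n-1 = 3:
  S[U,U] = ((-1.5)·(-1.5) + (0.5)·(0.5) + (-0.5)·(-0.5) + (1.5)·(1.5)) / 3 = 5/3 = 1.6667
  S[U,V] = ((-1.5)·(0.5) + (0.5)·(1.5) + (-0.5)·(-3.5) + (1.5)·(1.5)) / 3 = 4/3 = 1.3333
  S[V,V] = ((0.5)·(0.5) + (1.5)·(1.5) + (-3.5)·(-3.5) + (1.5)·(1.5)) / 3 = 17/3 = 5.6667
  S = [[1.6667, 1.3333],
 [1.3333, 5.6667]].

Step 3 — invert S. det(S) = 1.6667·5.6667 - (1.3333)² = 7.6667.
  S^{-1} = (1/det) · [[d, -b], [-b, a]] = [[0.7391, -0.1739],
 [-0.1739, 0.2174]].

Step 4 — quadratic form (x̄ - mu_0)^T · S^{-1} · (x̄ - mu_0):
  S^{-1} · (x̄ - mu_0) = (-3.2391, 0.6739),
  (x̄ - mu_0)^T · [...] = (-4.5)·(-3.2391) + (-0.5)·(0.6739) = 14.2391.

Step 5 — scale by n: T² = 4 · 14.2391 = 56.9565.

T² ≈ 56.9565


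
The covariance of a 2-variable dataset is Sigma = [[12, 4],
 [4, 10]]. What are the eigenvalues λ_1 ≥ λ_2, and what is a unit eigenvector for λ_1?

Step 1 — characteristic polynomial of 2×2 Sigma:
  det(Sigma - λI) = λ² - trace · λ + det = 0.
  trace = 12 + 10 = 22, det = 12·10 - (4)² = 104.
Step 2 — discriminant:
  Δ = trace² - 4·det = 484 - 416 = 68.
Step 3 — eigenvalues:
  λ = (trace ± √Δ)/2 = (22 ± 8.2462)/2,
  λ_1 = 15.1231,  λ_2 = 6.8769.

Step 4 — unit eigenvector for λ_1: solve (Sigma - λ_1 I)v = 0. First row:
  (12 - 15.1231)·v_x + (4)·v_y = 0, i.e. (-3.1231)·v_x + (4)·v_y = 0,
  so v ∝ (b, λ_1 - a) = (4, 3.1231) = u.
  ||u|| = √((4)² + (3.1231)²) = √(25.7538) ≈ 5.0748,
  v_1 = u/||u|| ≈ (0.7882, 0.6154) (||v_1|| = 1).

λ_1 = 15.1231,  λ_2 = 6.8769;  v_1 ≈ (0.7882, 0.6154)


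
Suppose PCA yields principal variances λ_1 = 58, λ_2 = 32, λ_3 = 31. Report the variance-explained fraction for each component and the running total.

Step 1 — total variance = trace(Sigma) = Σ λ_i = 58 + 32 + 31 = 121.

Step 2 — fraction explained by component i = λ_i / Σ λ:
  PC1: 58/121 = 0.4793
  PC2: 32/121 = 0.2645
  PC3: 31/121 = 0.2562

Step 3 — cumulative fraction after k components = (λ_1 + ... + λ_k) / Σ λ:
  k = 1: 58/121 = 0.4793
  k = 2: (58 + 32)/121 = 90/121 = 0.7438
  k = 3: (58 + 32 + 31)/121 = 121/121 = 1

Summary (fraction, with percent):

explained: PC1 0.4793 (47.93%), PC2 0.2645 (26.45%), PC3 0.2562 (25.62%);  cumulative: 0.4793, 0.7438, 1


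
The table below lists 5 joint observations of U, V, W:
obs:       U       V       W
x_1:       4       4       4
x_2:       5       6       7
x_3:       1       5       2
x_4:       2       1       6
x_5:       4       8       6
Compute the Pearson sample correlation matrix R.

Step 1 — column means:
  mean(U) = (4 + 5 + 1 + 2 + 4) / 5 = 16/5 = 3.2
  mean(V) = (4 + 6 + 5 + 1 + 8) / 5 = 24/5 = 4.8
  mean(W) = (4 + 7 + 2 + 6 + 6) / 5 = 25/5 = 5

Step 2 — sample variances and covariances s[i,j] = (1/(n-1)) · Σ_k (x_{k,i} - mean_i) · (x_{k,j} - mean_j), with n-1 = 4:
  s[U,U] = ((0.8)·(0.8) + (1.8)·(1.8) + (-2.2)·(-2.2) + (-1.2)·(-1.2) + (0.8)·(0.8)) / 4 = 10.8/4 = 2.7
  s[U,V] = ((0.8)·(-0.8) + (1.8)·(1.2) + (-2.2)·(0.2) + (-1.2)·(-3.8) + (0.8)·(3.2)) / 4 = 8.2/4 = 2.05
  s[U,W] = ((0.8)·(-1) + (1.8)·(2) + (-2.2)·(-3) + (-1.2)·(1) + (0.8)·(1)) / 4 = 9/4 = 2.25
  s[V,V] = ((-0.8)·(-0.8) + (1.2)·(1.2) + (0.2)·(0.2) + (-3.8)·(-3.8) + (3.2)·(3.2)) / 4 = 26.8/4 = 6.7
  s[V,W] = ((-0.8)·(-1) + (1.2)·(2) + (0.2)·(-3) + (-3.8)·(1) + (3.2)·(1)) / 4 = 2/4 = 0.5
  s[W,W] = ((-1)·(-1) + (2)·(2) + (-3)·(-3) + (1)·(1) + (1)·(1)) / 4 = 16/4 = 4
  Sample standard deviations s_i = √(s[i,i]):
  s(U) = √(2.7) = 1.6432
  s(V) = √(6.7) = 2.5884
  s(W) = √(4) = 2

Step 3 — r_{ij} = s_{ij} / (s_i · s_j):
  r[U,U] = 1 (diagonal).
  r[U,V] = 2.05 / (1.6432 · 2.5884) = 2.05 / 4.2532 = 0.482
  r[U,W] = 2.25 / (1.6432 · 2) = 2.25 / 3.2863 = 0.6847
  r[V,V] = 1 (diagonal).
  r[V,W] = 0.5 / (2.5884 · 2) = 0.5 / 5.1769 = 0.0966
  r[W,W] = 1 (diagonal).

R is symmetric with unit diagonal. Assembling:

R = [[1, 0.482, 0.6847],
 [0.482, 1, 0.0966],
 [0.6847, 0.0966, 1]]


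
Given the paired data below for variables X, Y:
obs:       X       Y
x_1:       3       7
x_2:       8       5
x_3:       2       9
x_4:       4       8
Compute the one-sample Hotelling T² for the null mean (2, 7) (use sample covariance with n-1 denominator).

Step 1 — sample mean vector:
  mean(X) = (3 + 8 + 2 + 4) / 4 = 17/4 = 4.25
  mean(Y) = (7 + 5 + 9 + 8) / 4 = 29/4 = 7.25
  x̄ = (4.25, 7.25),  deviation x̄ - mu_0 = (4.25, 7.25) - (2, 7) = (2.25, 0.25).

Step 2 — sample covariance matrix, S[i,j] = (1/(n-1)) · Σ_k (x_{k,i} - mean_i) · (x_{k,j} - mean_j), divisor n-1 = 3:
  S[X,X] = ((-1.25)·(-1.25) + (3.75)·(3.75) + (-2.25)·(-2.25) + (-0.25)·(-0.25)) / 3 = 20.75/3 = 6.9167
  S[X,Y] = ((-1.25)·(-0.25) + (3.75)·(-2.25) + (-2.25)·(1.75) + (-0.25)·(0.75)) / 3 = -12.25/3 = -4.0833
  S[Y,Y] = ((-0.25)·(-0.25) + (-2.25)·(-2.25) + (1.75)·(1.75) + (0.75)·(0.75)) / 3 = 8.75/3 = 2.9167
  S = [[6.9167, -4.0833],
 [-4.0833, 2.9167]].

Step 3 — invert S. det(S) = 6.9167·2.9167 - (-4.0833)² = 3.5.
  S^{-1} = (1/det) · [[d, -b], [-b, a]] = [[0.8333, 1.1667],
 [1.1667, 1.9762]].

Step 4 — quadratic form (x̄ - mu_0)^T · S^{-1} · (x̄ - mu_0):
  S^{-1} · (x̄ - mu_0) = (2.1667, 3.119),
  (x̄ - mu_0)^T · [...] = (2.25)·(2.1667) + (0.25)·(3.119) = 5.6548.

Step 5 — scale by n: T² = 4 · 5.6548 = 22.619.

T² ≈ 22.619


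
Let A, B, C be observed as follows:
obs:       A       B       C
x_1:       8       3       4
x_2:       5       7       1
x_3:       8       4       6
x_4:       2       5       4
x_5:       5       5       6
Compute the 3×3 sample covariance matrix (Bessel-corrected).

Step 1 — column means:
  mean(A) = (8 + 5 + 8 + 2 + 5) / 5 = 28/5 = 5.6
  mean(B) = (3 + 7 + 4 + 5 + 5) / 5 = 24/5 = 4.8
  mean(C) = (4 + 1 + 6 + 4 + 6) / 5 = 21/5 = 4.2

Step 2 — sample covariance S[i,j] = (1/(n-1)) · Σ_k (x_{k,i} - mean_i) · (x_{k,j} - mean_j), with n-1 = 4.
  S[A,A] = ((2.4)·(2.4) + (-0.6)·(-0.6) + (2.4)·(2.4) + (-3.6)·(-3.6) + (-0.6)·(-0.6)) / 4 = 25.2/4 = 6.3
  S[A,B] = ((2.4)·(-1.8) + (-0.6)·(2.2) + (2.4)·(-0.8) + (-3.6)·(0.2) + (-0.6)·(0.2)) / 4 = -8.4/4 = -2.1
  S[A,C] = ((2.4)·(-0.2) + (-0.6)·(-3.2) + (2.4)·(1.8) + (-3.6)·(-0.2) + (-0.6)·(1.8)) / 4 = 5.4/4 = 1.35
  S[B,B] = ((-1.8)·(-1.8) + (2.2)·(2.2) + (-0.8)·(-0.8) + (0.2)·(0.2) + (0.2)·(0.2)) / 4 = 8.8/4 = 2.2
  S[B,C] = ((-1.8)·(-0.2) + (2.2)·(-3.2) + (-0.8)·(1.8) + (0.2)·(-0.2) + (0.2)·(1.8)) / 4 = -7.8/4 = -1.95
  S[C,C] = ((-0.2)·(-0.2) + (-3.2)·(-3.2) + (1.8)·(1.8) + (-0.2)·(-0.2) + (1.8)·(1.8)) / 4 = 16.8/4 = 4.2

S is symmetric (S[j,i] = S[i,j]). Assembling:

S = [[6.3, -2.1, 1.35],
 [-2.1, 2.2, -1.95],
 [1.35, -1.95, 4.2]]


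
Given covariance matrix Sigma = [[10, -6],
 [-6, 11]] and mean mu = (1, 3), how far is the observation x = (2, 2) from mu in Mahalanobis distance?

Step 1 — centre the observation: (x - mu) = (1, -1).

Step 2 — invert Sigma. det(Sigma) = 10·11 - (-6)² = 74.
  Sigma^{-1} = (1/det) · [[d, -b], [-b, a]] = [[0.1486, 0.0811],
 [0.0811, 0.1351]].

Step 3 — form the quadratic (x - mu)^T · Sigma^{-1} · (x - mu):
  Sigma^{-1} · (x - mu) = (0.0676, -0.0541).
  (x - mu)^T · [Sigma^{-1} · (x - mu)] = (1)·(0.0676) + (-1)·(-0.0541) = 0.1216.

Step 4 — take square root: d = √(0.1216) ≈ 0.3487.

d(x, mu) = √(0.1216) ≈ 0.3487


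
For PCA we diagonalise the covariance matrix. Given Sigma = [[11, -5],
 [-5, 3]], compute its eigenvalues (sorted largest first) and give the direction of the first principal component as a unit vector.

Step 1 — characteristic polynomial of 2×2 Sigma:
  det(Sigma - λI) = λ² - trace · λ + det = 0.
  trace = 11 + 3 = 14, det = 11·3 - (-5)² = 8.
Step 2 — discriminant:
  Δ = trace² - 4·det = 196 - 32 = 164.
Step 3 — eigenvalues:
  λ = (trace ± √Δ)/2 = (14 ± 12.8062)/2,
  λ_1 = 13.4031,  λ_2 = 0.5969.

Step 4 — unit eigenvector for λ_1: solve (Sigma - λ_1 I)v = 0. First row:
  (11 - 13.4031)·v_x + (-5)·v_y = 0, i.e. (-2.4031)·v_x + (-5)·v_y = 0,
  so v ∝ (b, λ_1 - a) = (-5, 2.4031); multiply by -1 so the first entry is positive: u = (5, -2.4031).
  ||u|| = √((5)² + (-2.4031)²) = √(30.775) ≈ 5.5475,
  v_1 = u/||u|| ≈ (0.9013, -0.4332) (||v_1|| = 1).

λ_1 = 13.4031,  λ_2 = 0.5969;  v_1 ≈ (0.9013, -0.4332)


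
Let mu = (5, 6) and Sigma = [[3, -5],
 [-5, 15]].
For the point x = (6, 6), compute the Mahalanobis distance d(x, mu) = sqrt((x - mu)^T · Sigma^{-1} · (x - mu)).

Step 1 — centre the observation: (x - mu) = (1, 0).

Step 2 — invert Sigma. det(Sigma) = 3·15 - (-5)² = 20.
  Sigma^{-1} = (1/det) · [[d, -b], [-b, a]] = [[0.75, 0.25],
 [0.25, 0.15]].

Step 3 — form the quadratic (x - mu)^T · Sigma^{-1} · (x - mu):
  Sigma^{-1} · (x - mu) = (0.75, 0.25).
  (x - mu)^T · [Sigma^{-1} · (x - mu)] = (1)·(0.75) + (0)·(0.25) = 0.75.

Step 4 — take square root: d = √(0.75) ≈ 0.866.

d(x, mu) = √(0.75) ≈ 0.866


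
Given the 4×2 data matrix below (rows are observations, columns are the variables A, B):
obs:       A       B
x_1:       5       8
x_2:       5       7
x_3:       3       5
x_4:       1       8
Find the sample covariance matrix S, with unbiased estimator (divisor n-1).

Step 1 — column means:
  mean(A) = (5 + 5 + 3 + 1) / 4 = 14/4 = 3.5
  mean(B) = (8 + 7 + 5 + 8) / 4 = 28/4 = 7

Step 2 — sample covariance S[i,j] = (1/(n-1)) · Σ_k (x_{k,i} - mean_i) · (x_{k,j} - mean_j), with n-1 = 3.
  S[A,A] = ((1.5)·(1.5) + (1.5)·(1.5) + (-0.5)·(-0.5) + (-2.5)·(-2.5)) / 3 = 11/3 = 3.6667
  S[A,B] = ((1.5)·(1) + (1.5)·(0) + (-0.5)·(-2) + (-2.5)·(1)) / 3 = 0/3 = 0
  S[B,B] = ((1)·(1) + (0)·(0) + (-2)·(-2) + (1)·(1)) / 3 = 6/3 = 2

S is symmetric (S[j,i] = S[i,j]). Assembling:

S = [[3.6667, 0],
 [0, 2]]


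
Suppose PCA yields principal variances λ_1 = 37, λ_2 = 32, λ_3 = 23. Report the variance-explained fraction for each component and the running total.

Step 1 — total variance = trace(Sigma) = Σ λ_i = 37 + 32 + 23 = 92.

Step 2 — fraction explained by component i = λ_i / Σ λ:
  PC1: 37/92 = 0.4022
  PC2: 32/92 = 0.3478
  PC3: 23/92 = 0.25

Step 3 — cumulative fraction after k components = (λ_1 + ... + λ_k) / Σ λ:
  k = 1: 37/92 = 0.4022
  k = 2: (37 + 32)/92 = 69/92 = 0.75
  k = 3: (37 + 32 + 23)/92 = 92/92 = 1

Summary (fraction, with percent):

explained: PC1 0.4022 (40.22%), PC2 0.3478 (34.78%), PC3 0.25 (25%);  cumulative: 0.4022, 0.75, 1


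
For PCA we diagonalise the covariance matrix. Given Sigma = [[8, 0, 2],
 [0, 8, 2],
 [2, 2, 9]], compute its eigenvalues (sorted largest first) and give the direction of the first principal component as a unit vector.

Step 1 — characteristic polynomial p(λ) = det(λI - Sigma) = λ³ - tr·λ² + c_1·λ - det, where tr = trace, c_1 = sum of the principal 2×2 minors, det = det(Sigma):
  tr = 8 + 8 + 9 = 25,
  c_1 = (8·8 - (0)²) + (8·9 - (2)²) + (8·9 - (2)²) = 64 + 68 + 68 = 200,
  det = 8·(8·9 - (2)²) - (0)·((0)·9 - (2)·(2)) + (2)·((0)·(2) - 8·(2)) = 8·(68) - (0)·(-4) + (2)·(-16) = 512.
  So p(λ) = λ³ - 25λ² + 200λ - 512.
Step 2 — look for an integer root (rational root theorem: any rational root is an integer divisor of 512). Testing λ = 8:
  p(8) = 512 - 1600 + 1600 - 512 = 0  ✓
  Dividing out (λ - 8): p(λ) = (λ - 8)(λ² - 17λ + 64).
Step 3 — remaining eigenvalues from the quadratic λ² - 17λ + 64 = 0:
  Δ = 17² - 4·64 = 289 - 256 = 33,  λ = (17 ± √33)/2 = (17 ± 5.7446)/2 ≈ 11.3723 or 5.6277.
  Sorted: λ_1 = 11.3723,  λ_2 = 8,  λ_3 = 5.6277  (check: sum = 25 = tr ✓).

Step 4 — unit eigenvector for λ_1 ≈ 11.3723: v spans the null space of (Sigma - λ_1 I), whose rows are
  r_1 = (-3.3723, 0, 2),  r_2 = (0, -3.3723, 2),  r_3 = (2, 2, -2.3723).
  v is orthogonal to every row, so take v ∝ r_1 × r_2 = ((0)·(2) - (2)·(-3.3723), (2)·(0) - (-3.3723)·(2), (-3.3723)·(-3.3723) - (0)·(0)) ≈ (6.7446, 6.7446, 11.3723).
  Let u = (6.7446, 6.7446, 11.3723).
  ||u|| = √((6.7446)² + (6.7446)² + (11.3723)²) = √(220.307) ≈ 14.8427,  v_1 = u/||u|| ≈ (0.4544, 0.4544, 0.7662) (||v_1|| = 1).

λ_1 = 11.3723,  λ_2 = 8,  λ_3 = 5.6277;  v_1 ≈ (0.4544, 0.4544, 0.7662)


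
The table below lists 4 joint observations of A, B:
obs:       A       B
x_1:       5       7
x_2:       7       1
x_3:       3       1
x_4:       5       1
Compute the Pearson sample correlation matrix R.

Step 1 — column means:
  mean(A) = (5 + 7 + 3 + 5) / 4 = 20/4 = 5
  mean(B) = (7 + 1 + 1 + 1) / 4 = 10/4 = 2.5

Step 2 — sample variances and covariances s[i,j] = (1/(n-1)) · Σ_k (x_{k,i} - mean_i) · (x_{k,j} - mean_j), with n-1 = 3:
  s[A,A] = ((0)·(0) + (2)·(2) + (-2)·(-2) + (0)·(0)) / 3 = 8/3 = 2.6667
  s[A,B] = ((0)·(4.5) + (2)·(-1.5) + (-2)·(-1.5) + (0)·(-1.5)) / 3 = 0/3 = 0
  s[B,B] = ((4.5)·(4.5) + (-1.5)·(-1.5) + (-1.5)·(-1.5) + (-1.5)·(-1.5)) / 3 = 27/3 = 9
  Sample standard deviations s_i = √(s[i,i]):
  s(A) = √(2.6667) = 1.633
  s(B) = √(9) = 3

Step 3 — r_{ij} = s_{ij} / (s_i · s_j):
  r[A,A] = 1 (diagonal).
  r[A,B] = 0 / (1.633 · 3) = 0 / 4.899 = 0
  r[B,B] = 1 (diagonal).

R is symmetric with unit diagonal. Assembling:

R = [[1, 0],
 [0, 1]]


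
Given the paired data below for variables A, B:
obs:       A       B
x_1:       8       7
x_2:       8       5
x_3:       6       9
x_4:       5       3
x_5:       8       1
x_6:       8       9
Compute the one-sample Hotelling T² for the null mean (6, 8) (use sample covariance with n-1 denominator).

Step 1 — sample mean vector:
  mean(A) = (8 + 8 + 6 + 5 + 8 + 8) / 6 = 43/6 = 7.1667
  mean(B) = (7 + 5 + 9 + 3 + 1 + 9) / 6 = 34/6 = 5.6667
  x̄ = (7.1667, 5.6667),  deviation x̄ - mu_0 = (7.1667, 5.6667) - (6, 8) = (1.1667, -2.3333).

Step 2 — sample covariance matrix, S[i,j] = (1/(n-1)) · Σ_k (x_{k,i} - mean_i) · (x_{k,j} - mean_j), divisor n-1 = 5:
  S[A,A] = ((0.8333)·(0.8333) + (0.8333)·(0.8333) + (-1.1667)·(-1.1667) + (-2.1667)·(-2.1667) + (0.8333)·(0.8333) + (0.8333)·(0.8333)) / 5 = 8.8333/5 = 1.7667
  S[A,B] = ((0.8333)·(1.3333) + (0.8333)·(-0.6667) + (-1.1667)·(3.3333) + (-2.1667)·(-2.6667) + (0.8333)·(-4.6667) + (0.8333)·(3.3333)) / 5 = 1.3333/5 = 0.2667
  S[B,B] = ((1.3333)·(1.3333) + (-0.6667)·(-0.6667) + (3.3333)·(3.3333) + (-2.6667)·(-2.6667) + (-4.6667)·(-4.6667) + (3.3333)·(3.3333)) / 5 = 53.3333/5 = 10.6667
  S = [[1.7667, 0.2667],
 [0.2667, 10.6667]].

Step 3 — invert S. det(S) = 1.7667·10.6667 - (0.2667)² = 18.7733.
  S^{-1} = (1/det) · [[d, -b], [-b, a]] = [[0.5682, -0.0142],
 [-0.0142, 0.0941]].

Step 4 — quadratic form (x̄ - mu_0)^T · S^{-1} · (x̄ - mu_0):
  S^{-1} · (x̄ - mu_0) = (0.696, -0.2362),
  (x̄ - mu_0)^T · [...] = (1.1667)·(0.696) + (-2.3333)·(-0.2362) = 1.363.

Step 5 — scale by n: T² = 6 · 1.363 = 8.1783.

T² ≈ 8.1783


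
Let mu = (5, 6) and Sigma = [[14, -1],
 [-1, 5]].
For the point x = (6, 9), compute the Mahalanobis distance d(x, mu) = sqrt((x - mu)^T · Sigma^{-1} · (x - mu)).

Step 1 — centre the observation: (x - mu) = (1, 3).

Step 2 — invert Sigma. det(Sigma) = 14·5 - (-1)² = 69.
  Sigma^{-1} = (1/det) · [[d, -b], [-b, a]] = [[0.0725, 0.0145],
 [0.0145, 0.2029]].

Step 3 — form the quadratic (x - mu)^T · Sigma^{-1} · (x - mu):
  Sigma^{-1} · (x - mu) = (0.1159, 0.6232).
  (x - mu)^T · [Sigma^{-1} · (x - mu)] = (1)·(0.1159) + (3)·(0.6232) = 1.9855.

Step 4 — take square root: d = √(1.9855) ≈ 1.4091.

d(x, mu) = √(1.9855) ≈ 1.4091


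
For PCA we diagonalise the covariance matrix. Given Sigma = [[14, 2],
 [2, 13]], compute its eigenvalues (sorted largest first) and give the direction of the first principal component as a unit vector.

Step 1 — characteristic polynomial of 2×2 Sigma:
  det(Sigma - λI) = λ² - trace · λ + det = 0.
  trace = 14 + 13 = 27, det = 14·13 - (2)² = 178.
Step 2 — discriminant:
  Δ = trace² - 4·det = 729 - 712 = 17.
Step 3 — eigenvalues:
  λ = (trace ± √Δ)/2 = (27 ± 4.1231)/2,
  λ_1 = 15.5616,  λ_2 = 11.4384.

Step 4 — unit eigenvector for λ_1: solve (Sigma - λ_1 I)v = 0. First row:
  (14 - 15.5616)·v_x + (2)·v_y = 0, i.e. (-1.5616)·v_x + (2)·v_y = 0,
  so v ∝ (b, λ_1 - a) = (2, 1.5616) = u.
  ||u|| = √((2)² + (1.5616)²) = √(6.4384) ≈ 2.5374,
  v_1 = u/||u|| ≈ (0.7882, 0.6154) (||v_1|| = 1).

λ_1 = 15.5616,  λ_2 = 11.4384;  v_1 ≈ (0.7882, 0.6154)


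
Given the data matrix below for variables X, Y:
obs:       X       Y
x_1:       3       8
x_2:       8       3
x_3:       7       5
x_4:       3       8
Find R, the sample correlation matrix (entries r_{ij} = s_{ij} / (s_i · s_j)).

Step 1 — column means:
  mean(X) = (3 + 8 + 7 + 3) / 4 = 21/4 = 5.25
  mean(Y) = (8 + 3 + 5 + 8) / 4 = 24/4 = 6

Step 2 — sample variances and covariances s[i,j] = (1/(n-1)) · Σ_k (x_{k,i} - mean_i) · (x_{k,j} - mean_j), with n-1 = 3:
  s[X,X] = ((-2.25)·(-2.25) + (2.75)·(2.75) + (1.75)·(1.75) + (-2.25)·(-2.25)) / 3 = 20.75/3 = 6.9167
  s[X,Y] = ((-2.25)·(2) + (2.75)·(-3) + (1.75)·(-1) + (-2.25)·(2)) / 3 = -19/3 = -6.3333
  s[Y,Y] = ((2)·(2) + (-3)·(-3) + (-1)·(-1) + (2)·(2)) / 3 = 18/3 = 6
  Sample standard deviations s_i = √(s[i,i]):
  s(X) = √(6.9167) = 2.63
  s(Y) = √(6) = 2.4495

Step 3 — r_{ij} = s_{ij} / (s_i · s_j):
  r[X,X] = 1 (diagonal).
  r[X,Y] = -6.3333 / (2.63 · 2.4495) = -6.3333 / 6.442 = -0.9831
  r[Y,Y] = 1 (diagonal).

R is symmetric with unit diagonal. Assembling:

R = [[1, -0.9831],
 [-0.9831, 1]]


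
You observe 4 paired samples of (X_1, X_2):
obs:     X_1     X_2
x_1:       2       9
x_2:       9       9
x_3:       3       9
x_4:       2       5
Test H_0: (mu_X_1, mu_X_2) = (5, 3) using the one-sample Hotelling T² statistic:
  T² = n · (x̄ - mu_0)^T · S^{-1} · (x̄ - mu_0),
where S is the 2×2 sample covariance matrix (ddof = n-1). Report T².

Step 1 — sample mean vector:
  mean(X_1) = (2 + 9 + 3 + 2) / 4 = 16/4 = 4
  mean(X_2) = (9 + 9 + 9 + 5) / 4 = 32/4 = 8
  x̄ = (4, 8),  deviation x̄ - mu_0 = (4, 8) - (5, 3) = (-1, 5).

Step 2 — sample covariance matrix, S[i,j] = (1/(n-1)) · Σ_k (x_{k,i} - mean_i) · (x_{k,j} - mean_j), divisor n-1 = 3:
  S[X_1,X_1] = ((-2)·(-2) + (5)·(5) + (-1)·(-1) + (-2)·(-2)) / 3 = 34/3 = 11.3333
  S[X_1,X_2] = ((-2)·(1) + (5)·(1) + (-1)·(1) + (-2)·(-3)) / 3 = 8/3 = 2.6667
  S[X_2,X_2] = ((1)·(1) + (1)·(1) + (1)·(1) + (-3)·(-3)) / 3 = 12/3 = 4
  S = [[11.3333, 2.6667],
 [2.6667, 4]].

Step 3 — invert S. det(S) = 11.3333·4 - (2.6667)² = 38.2222.
  S^{-1} = (1/det) · [[d, -b], [-b, a]] = [[0.1047, -0.0698],
 [-0.0698, 0.2965]].

Step 4 — quadratic form (x̄ - mu_0)^T · S^{-1} · (x̄ - mu_0):
  S^{-1} · (x̄ - mu_0) = (-0.4535, 1.5523),
  (x̄ - mu_0)^T · [...] = (-1)·(-0.4535) + (5)·(1.5523) = 8.2151.

Step 5 — scale by n: T² = 4 · 8.2151 = 32.8605.

T² ≈ 32.8605


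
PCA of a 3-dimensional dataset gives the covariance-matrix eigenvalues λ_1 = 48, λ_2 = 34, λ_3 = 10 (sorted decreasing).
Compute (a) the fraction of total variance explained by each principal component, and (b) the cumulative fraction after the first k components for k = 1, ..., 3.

Step 1 — total variance = trace(Sigma) = Σ λ_i = 48 + 34 + 10 = 92.

Step 2 — fraction explained by component i = λ_i / Σ λ:
  PC1: 48/92 = 0.5217
  PC2: 34/92 = 0.3696
  PC3: 10/92 = 0.1087

Step 3 — cumulative fraction after k components = (λ_1 + ... + λ_k) / Σ λ:
  k = 1: 48/92 = 0.5217
  k = 2: (48 + 34)/92 = 82/92 = 0.8913
  k = 3: (48 + 34 + 10)/92 = 92/92 = 1

Summary (fraction, with percent):

explained: PC1 0.5217 (52.17%), PC2 0.3696 (36.96%), PC3 0.1087 (10.87%);  cumulative: 0.5217, 0.8913, 1


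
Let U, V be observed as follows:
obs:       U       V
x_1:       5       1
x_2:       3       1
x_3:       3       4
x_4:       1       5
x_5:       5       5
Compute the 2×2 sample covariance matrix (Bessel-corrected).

Step 1 — column means:
  mean(U) = (5 + 3 + 3 + 1 + 5) / 5 = 17/5 = 3.4
  mean(V) = (1 + 1 + 4 + 5 + 5) / 5 = 16/5 = 3.2

Step 2 — sample covariance S[i,j] = (1/(n-1)) · Σ_k (x_{k,i} - mean_i) · (x_{k,j} - mean_j), with n-1 = 4.
  S[U,U] = ((1.6)·(1.6) + (-0.4)·(-0.4) + (-0.4)·(-0.4) + (-2.4)·(-2.4) + (1.6)·(1.6)) / 4 = 11.2/4 = 2.8
  S[U,V] = ((1.6)·(-2.2) + (-0.4)·(-2.2) + (-0.4)·(0.8) + (-2.4)·(1.8) + (1.6)·(1.8)) / 4 = -4.4/4 = -1.1
  S[V,V] = ((-2.2)·(-2.2) + (-2.2)·(-2.2) + (0.8)·(0.8) + (1.8)·(1.8) + (1.8)·(1.8)) / 4 = 16.8/4 = 4.2

S is symmetric (S[j,i] = S[i,j]). Assembling:

S = [[2.8, -1.1],
 [-1.1, 4.2]]


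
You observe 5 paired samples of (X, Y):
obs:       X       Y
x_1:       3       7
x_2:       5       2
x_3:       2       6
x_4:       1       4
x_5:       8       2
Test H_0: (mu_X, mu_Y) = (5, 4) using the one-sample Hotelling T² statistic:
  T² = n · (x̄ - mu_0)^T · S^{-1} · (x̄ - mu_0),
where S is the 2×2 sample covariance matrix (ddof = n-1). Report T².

Step 1 — sample mean vector:
  mean(X) = (3 + 5 + 2 + 1 + 8) / 5 = 19/5 = 3.8
  mean(Y) = (7 + 2 + 6 + 4 + 2) / 5 = 21/5 = 4.2
  x̄ = (3.8, 4.2),  deviation x̄ - mu_0 = (3.8, 4.2) - (5, 4) = (-1.2, 0.2).

Step 2 — sample covariance matrix, S[i,j] = (1/(n-1)) · Σ_k (x_{k,i} - mean_i) · (x_{k,j} - mean_j), divisor n-1 = 4:
  S[X,X] = ((-0.8)·(-0.8) + (1.2)·(1.2) + (-1.8)·(-1.8) + (-2.8)·(-2.8) + (4.2)·(4.2)) / 4 = 30.8/4 = 7.7
  S[X,Y] = ((-0.8)·(2.8) + (1.2)·(-2.2) + (-1.8)·(1.8) + (-2.8)·(-0.2) + (4.2)·(-2.2)) / 4 = -16.8/4 = -4.2
  S[Y,Y] = ((2.8)·(2.8) + (-2.2)·(-2.2) + (1.8)·(1.8) + (-0.2)·(-0.2) + (-2.2)·(-2.2)) / 4 = 20.8/4 = 5.2
  S = [[7.7, -4.2],
 [-4.2, 5.2]].

Step 3 — invert S. det(S) = 7.7·5.2 - (-4.2)² = 22.4.
  S^{-1} = (1/det) · [[d, -b], [-b, a]] = [[0.2321, 0.1875],
 [0.1875, 0.3438]].

Step 4 — quadratic form (x̄ - mu_0)^T · S^{-1} · (x̄ - mu_0):
  S^{-1} · (x̄ - mu_0) = (-0.2411, -0.1562),
  (x̄ - mu_0)^T · [...] = (-1.2)·(-0.2411) + (0.2)·(-0.1562) = 0.258.

Step 5 — scale by n: T² = 5 · 0.258 = 1.2902.

T² ≈ 1.2902


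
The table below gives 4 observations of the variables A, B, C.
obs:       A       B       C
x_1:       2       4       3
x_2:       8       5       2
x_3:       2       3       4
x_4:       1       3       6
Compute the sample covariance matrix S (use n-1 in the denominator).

Step 1 — column means:
  mean(A) = (2 + 8 + 2 + 1) / 4 = 13/4 = 3.25
  mean(B) = (4 + 5 + 3 + 3) / 4 = 15/4 = 3.75
  mean(C) = (3 + 2 + 4 + 6) / 4 = 15/4 = 3.75

Step 2 — sample covariance S[i,j] = (1/(n-1)) · Σ_k (x_{k,i} - mean_i) · (x_{k,j} - mean_j), with n-1 = 3.
  S[A,A] = ((-1.25)·(-1.25) + (4.75)·(4.75) + (-1.25)·(-1.25) + (-2.25)·(-2.25)) / 3 = 30.75/3 = 10.25
  S[A,B] = ((-1.25)·(0.25) + (4.75)·(1.25) + (-1.25)·(-0.75) + (-2.25)·(-0.75)) / 3 = 8.25/3 = 2.75
  S[A,C] = ((-1.25)·(-0.75) + (4.75)·(-1.75) + (-1.25)·(0.25) + (-2.25)·(2.25)) / 3 = -12.75/3 = -4.25
  S[B,B] = ((0.25)·(0.25) + (1.25)·(1.25) + (-0.75)·(-0.75) + (-0.75)·(-0.75)) / 3 = 2.75/3 = 0.9167
  S[B,C] = ((0.25)·(-0.75) + (1.25)·(-1.75) + (-0.75)·(0.25) + (-0.75)·(2.25)) / 3 = -4.25/3 = -1.4167
  S[C,C] = ((-0.75)·(-0.75) + (-1.75)·(-1.75) + (0.25)·(0.25) + (2.25)·(2.25)) / 3 = 8.75/3 = 2.9167

S is symmetric (S[j,i] = S[i,j]). Assembling:

S = [[10.25, 2.75, -4.25],
 [2.75, 0.9167, -1.4167],
 [-4.25, -1.4167, 2.9167]]


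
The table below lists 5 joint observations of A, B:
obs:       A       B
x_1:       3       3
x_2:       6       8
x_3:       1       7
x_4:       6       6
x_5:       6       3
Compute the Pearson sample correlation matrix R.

Step 1 — column means:
  mean(A) = (3 + 6 + 1 + 6 + 6) / 5 = 22/5 = 4.4
  mean(B) = (3 + 8 + 7 + 6 + 3) / 5 = 27/5 = 5.4

Step 2 — sample variances and covariances s[i,j] = (1/(n-1)) · Σ_k (x_{k,i} - mean_i) · (x_{k,j} - mean_j), with n-1 = 4:
  s[A,A] = ((-1.4)·(-1.4) + (1.6)·(1.6) + (-3.4)·(-3.4) + (1.6)·(1.6) + (1.6)·(1.6)) / 4 = 21.2/4 = 5.3
  s[A,B] = ((-1.4)·(-2.4) + (1.6)·(2.6) + (-3.4)·(1.6) + (1.6)·(0.6) + (1.6)·(-2.4)) / 4 = -0.8/4 = -0.2
  s[B,B] = ((-2.4)·(-2.4) + (2.6)·(2.6) + (1.6)·(1.6) + (0.6)·(0.6) + (-2.4)·(-2.4)) / 4 = 21.2/4 = 5.3
  Sample standard deviations s_i = √(s[i,i]):
  s(A) = √(5.3) = 2.3022
  s(B) = √(5.3) = 2.3022

Step 3 — r_{ij} = s_{ij} / (s_i · s_j):
  r[A,A] = 1 (diagonal).
  r[A,B] = -0.2 / (2.3022 · 2.3022) = -0.2 / 5.3 = -0.0377
  r[B,B] = 1 (diagonal).

R is symmetric with unit diagonal. Assembling:

R = [[1, -0.0377],
 [-0.0377, 1]]


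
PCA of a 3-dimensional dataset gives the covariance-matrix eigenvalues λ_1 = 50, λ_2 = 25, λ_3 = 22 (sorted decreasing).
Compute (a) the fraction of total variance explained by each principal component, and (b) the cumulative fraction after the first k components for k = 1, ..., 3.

Step 1 — total variance = trace(Sigma) = Σ λ_i = 50 + 25 + 22 = 97.

Step 2 — fraction explained by component i = λ_i / Σ λ:
  PC1: 50/97 = 0.5155
  PC2: 25/97 = 0.2577
  PC3: 22/97 = 0.2268

Step 3 — cumulative fraction after k components = (λ_1 + ... + λ_k) / Σ λ:
  k = 1: 50/97 = 0.5155
  k = 2: (50 + 25)/97 = 75/97 = 0.7732
  k = 3: (50 + 25 + 22)/97 = 97/97 = 1

Summary (fraction, with percent):

explained: PC1 0.5155 (51.55%), PC2 0.2577 (25.77%), PC3 0.2268 (22.68%);  cumulative: 0.5155, 0.7732, 1


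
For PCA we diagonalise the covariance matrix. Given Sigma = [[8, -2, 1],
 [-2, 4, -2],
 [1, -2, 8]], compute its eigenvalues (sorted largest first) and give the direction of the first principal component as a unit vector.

Step 1 — characteristic polynomial p(λ) = det(λI - Sigma) = λ³ - tr·λ² + c_1·λ - det, where tr = trace, c_1 = sum of the principal 2×2 minors, det = det(Sigma):
  tr = 8 + 4 + 8 = 20,
  c_1 = (8·4 - (-2)²) + (8·8 - (1)²) + (4·8 - (-2)²) = 28 + 63 + 28 = 119,
  det = 8·(4·8 - (-2)²) - (-2)·((-2)·8 - (-2)·(1)) + (1)·((-2)·(-2) - 4·(1)) = 8·(28) - (-2)·(-14) + (1)·(0) = 196.
  So p(λ) = λ³ - 20λ² + 119λ - 196.
Step 2 — look for an integer root (rational root theorem: any rational root is an integer divisor of 196). Testing λ = 7:
  p(7) = 343 - 980 + 833 - 196 = 0  ✓
  Dividing out (λ - 7): p(λ) = (λ - 7)(λ² - 13λ + 28).
Step 3 — remaining eigenvalues from the quadratic λ² - 13λ + 28 = 0:
  Δ = 13² - 4·28 = 169 - 112 = 57,  λ = (13 ± √57)/2 = (13 ± 7.5498)/2 ≈ 10.2749 or 2.7251.
  Sorted: λ_1 = 10.2749,  λ_2 = 7,  λ_3 = 2.7251  (check: sum = 20 = tr ✓).

Step 4 — unit eigenvector for λ_1 ≈ 10.2749: v spans the null space of (Sigma - λ_1 I), whose rows are
  r_1 = (-2.2749, -2, 1),  r_2 = (-2, -6.2749, -2),  r_3 = (1, -2, -2.2749).
  v is orthogonal to every row, so take v ∝ r_1 × r_2 = ((-2)·(-2) - (1)·(-6.2749), (1)·(-2) - (-2.2749)·(-2), (-2.2749)·(-6.2749) - (-2)·(-2)) ≈ (10.2749, -6.5498, 10.2749).
  Let u = (10.2749, -6.5498, 10.2749).
  ||u|| = √((10.2749)² + (-6.5498)² + (10.2749)²) = √(254.0482) ≈ 15.9389,  v_1 = u/||u|| ≈ (0.6446, -0.4109, 0.6446) (||v_1|| = 1).

λ_1 = 10.2749,  λ_2 = 7,  λ_3 = 2.7251;  v_1 ≈ (0.6446, -0.4109, 0.6446)


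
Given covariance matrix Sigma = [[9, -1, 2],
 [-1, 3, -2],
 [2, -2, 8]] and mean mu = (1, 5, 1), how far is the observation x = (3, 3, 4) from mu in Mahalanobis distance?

Step 1 — centre the observation: (x - mu) = (2, -2, 3).

Step 2 — invert Sigma (cofactor / det for 3×3, or solve directly):
  Sigma^{-1} = [[0.119, 0.0238, -0.0238],
 [0.0238, 0.4048, 0.0952],
 [-0.0238, 0.0952, 0.1548]].

Step 3 — form the quadratic (x - mu)^T · Sigma^{-1} · (x - mu):
  Sigma^{-1} · (x - mu) = (0.119, -0.4762, 0.2262).
  (x - mu)^T · [Sigma^{-1} · (x - mu)] = (2)·(0.119) + (-2)·(-0.4762) + (3)·(0.2262) = 1.869.

Step 4 — take square root: d = √(1.869) ≈ 1.3671.

d(x, mu) = √(1.869) ≈ 1.3671


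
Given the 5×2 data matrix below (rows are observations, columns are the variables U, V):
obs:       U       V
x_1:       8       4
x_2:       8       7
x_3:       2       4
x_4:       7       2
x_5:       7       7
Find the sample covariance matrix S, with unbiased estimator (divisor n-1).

Step 1 — column means:
  mean(U) = (8 + 8 + 2 + 7 + 7) / 5 = 32/5 = 6.4
  mean(V) = (4 + 7 + 4 + 2 + 7) / 5 = 24/5 = 4.8

Step 2 — sample covariance S[i,j] = (1/(n-1)) · Σ_k (x_{k,i} - mean_i) · (x_{k,j} - mean_j), with n-1 = 4.
  S[U,U] = ((1.6)·(1.6) + (1.6)·(1.6) + (-4.4)·(-4.4) + (0.6)·(0.6) + (0.6)·(0.6)) / 4 = 25.2/4 = 6.3
  S[U,V] = ((1.6)·(-0.8) + (1.6)·(2.2) + (-4.4)·(-0.8) + (0.6)·(-2.8) + (0.6)·(2.2)) / 4 = 5.4/4 = 1.35
  S[V,V] = ((-0.8)·(-0.8) + (2.2)·(2.2) + (-0.8)·(-0.8) + (-2.8)·(-2.8) + (2.2)·(2.2)) / 4 = 18.8/4 = 4.7

S is symmetric (S[j,i] = S[i,j]). Assembling:

S = [[6.3, 1.35],
 [1.35, 4.7]]


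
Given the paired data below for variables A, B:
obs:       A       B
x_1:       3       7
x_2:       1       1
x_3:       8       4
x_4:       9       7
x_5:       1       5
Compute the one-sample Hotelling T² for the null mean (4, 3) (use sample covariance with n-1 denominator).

Step 1 — sample mean vector:
  mean(A) = (3 + 1 + 8 + 9 + 1) / 5 = 22/5 = 4.4
  mean(B) = (7 + 1 + 4 + 7 + 5) / 5 = 24/5 = 4.8
  x̄ = (4.4, 4.8),  deviation x̄ - mu_0 = (4.4, 4.8) - (4, 3) = (0.4, 1.8).

Step 2 — sample covariance matrix, S[i,j] = (1/(n-1)) · Σ_k (x_{k,i} - mean_i) · (x_{k,j} - mean_j), divisor n-1 = 4:
  S[A,A] = ((-1.4)·(-1.4) + (-3.4)·(-3.4) + (3.6)·(3.6) + (4.6)·(4.6) + (-3.4)·(-3.4)) / 4 = 59.2/4 = 14.8
  S[A,B] = ((-1.4)·(2.2) + (-3.4)·(-3.8) + (3.6)·(-0.8) + (4.6)·(2.2) + (-3.4)·(0.2)) / 4 = 16.4/4 = 4.1
  S[B,B] = ((2.2)·(2.2) + (-3.8)·(-3.8) + (-0.8)·(-0.8) + (2.2)·(2.2) + (0.2)·(0.2)) / 4 = 24.8/4 = 6.2
  S = [[14.8, 4.1],
 [4.1, 6.2]].

Step 3 — invert S. det(S) = 14.8·6.2 - (4.1)² = 74.95.
  S^{-1} = (1/det) · [[d, -b], [-b, a]] = [[0.0827, -0.0547],
 [-0.0547, 0.1975]].

Step 4 — quadratic form (x̄ - mu_0)^T · S^{-1} · (x̄ - mu_0):
  S^{-1} · (x̄ - mu_0) = (-0.0654, 0.3336),
  (x̄ - mu_0)^T · [...] = (0.4)·(-0.0654) + (1.8)·(0.3336) = 0.5742.

Step 5 — scale by n: T² = 5 · 0.5742 = 2.8712.

T² ≈ 2.8712


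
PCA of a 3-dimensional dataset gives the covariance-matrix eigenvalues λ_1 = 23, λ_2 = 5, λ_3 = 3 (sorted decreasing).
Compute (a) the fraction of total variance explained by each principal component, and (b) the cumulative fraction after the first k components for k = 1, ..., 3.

Step 1 — total variance = trace(Sigma) = Σ λ_i = 23 + 5 + 3 = 31.

Step 2 — fraction explained by component i = λ_i / Σ λ:
  PC1: 23/31 = 0.7419
  PC2: 5/31 = 0.1613
  PC3: 3/31 = 0.0968

Step 3 — cumulative fraction after k components = (λ_1 + ... + λ_k) / Σ λ:
  k = 1: 23/31 = 0.7419
  k = 2: (23 + 5)/31 = 28/31 = 0.9032
  k = 3: (23 + 5 + 3)/31 = 31/31 = 1

Summary (fraction, with percent):

explained: PC1 0.7419 (74.19%), PC2 0.1613 (16.13%), PC3 0.0968 (9.68%);  cumulative: 0.7419, 0.9032, 1


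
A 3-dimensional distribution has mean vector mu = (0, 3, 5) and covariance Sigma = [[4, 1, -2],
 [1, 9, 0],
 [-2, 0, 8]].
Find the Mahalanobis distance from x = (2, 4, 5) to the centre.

Step 1 — centre the observation: (x - mu) = (2, 1, 0).

Step 2 — invert Sigma (cofactor / det for 3×3, or solve directly):
  Sigma^{-1} = [[0.2951, -0.0328, 0.0738],
 [-0.0328, 0.1148, -0.0082],
 [0.0738, -0.0082, 0.1434]].

Step 3 — form the quadratic (x - mu)^T · Sigma^{-1} · (x - mu):
  Sigma^{-1} · (x - mu) = (0.5574, 0.0492, 0.1393).
  (x - mu)^T · [Sigma^{-1} · (x - mu)] = (2)·(0.5574) + (1)·(0.0492) + (0)·(0.1393) = 1.1639.

Step 4 — take square root: d = √(1.1639) ≈ 1.0789.

d(x, mu) = √(1.1639) ≈ 1.0789


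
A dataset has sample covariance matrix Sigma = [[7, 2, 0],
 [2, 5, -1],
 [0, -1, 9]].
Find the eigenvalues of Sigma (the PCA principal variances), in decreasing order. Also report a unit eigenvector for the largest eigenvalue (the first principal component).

Step 1 — characteristic polynomial p(λ) = det(λI - Sigma) = λ³ - tr·λ² + c_1·λ - det, where tr = trace, c_1 = sum of the principal 2×2 minors, det = det(Sigma):
  tr = 7 + 5 + 9 = 21,
  c_1 = (7·5 - (2)²) + (7·9 - (0)²) + (5·9 - (-1)²) = 31 + 63 + 44 = 138,
  det = 7·(5·9 - (-1)²) - (2)·((2)·9 - (-1)·(0)) + (0)·((2)·(-1) - 5·(0)) = 7·(44) - (2)·(18) + (0)·(-2) = 272.
  So p(λ) = λ³ - 21λ² + 138λ - 272.
Step 2 — look for an integer root (rational root theorem: any rational root is an integer divisor of 272). Testing λ = 8:
  p(8) = 512 - 1344 + 1104 - 272 = 0  ✓
  Dividing out (λ - 8): p(λ) = (λ - 8)(λ² - 13λ + 34).
Step 3 — remaining eigenvalues from the quadratic λ² - 13λ + 34 = 0:
  Δ = 13² - 4·34 = 169 - 136 = 33,  λ = (13 ± √33)/2 = (13 ± 5.7446)/2 ≈ 9.3723 or 3.6277.
  Sorted: λ_1 = 9.3723,  λ_2 = 8,  λ_3 = 3.6277  (check: sum = 21 = tr ✓).

Step 4 — unit eigenvector for λ_1 ≈ 9.3723: v spans the null space of (Sigma - λ_1 I), whose rows are
  r_1 = (-2.3723, 2, 0),  r_2 = (2, -4.3723, -1),  r_3 = (0, -1, -0.3723).
  v is orthogonal to every row, so take v ∝ r_1 × r_2 = ((2)·(-1) - (0)·(-4.3723), (0)·(2) - (-2.3723)·(-1), (-2.3723)·(-4.3723) - (2)·(2)) ≈ (-2, -2.3723, 6.3723).
  Rescale (multiply by -1 so the first nonzero entry is positive): u = (2, 2.3723, -6.3723).
  ||u|| = √((2)² + (2.3723)² + (-6.3723)²) = √(50.2337) ≈ 7.0876,  v_1 = u/||u|| ≈ (0.2822, 0.3347, -0.8991) (||v_1|| = 1).

λ_1 = 9.3723,  λ_2 = 8,  λ_3 = 3.6277;  v_1 ≈ (0.2822, 0.3347, -0.8991)


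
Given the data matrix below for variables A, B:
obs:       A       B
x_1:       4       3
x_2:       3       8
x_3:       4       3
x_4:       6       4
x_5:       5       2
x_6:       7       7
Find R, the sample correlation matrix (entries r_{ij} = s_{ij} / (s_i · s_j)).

Step 1 — column means:
  mean(A) = (4 + 3 + 4 + 6 + 5 + 7) / 6 = 29/6 = 4.8333
  mean(B) = (3 + 8 + 3 + 4 + 2 + 7) / 6 = 27/6 = 4.5

Step 2 — sample variances and covariances s[i,j] = (1/(n-1)) · Σ_k (x_{k,i} - mean_i) · (x_{k,j} - mean_j), with n-1 = 5:
  s[A,A] = ((-0.8333)·(-0.8333) + (-1.8333)·(-1.8333) + (-0.8333)·(-0.8333) + (1.1667)·(1.1667) + (0.1667)·(0.1667) + (2.1667)·(2.1667)) / 5 = 10.8333/5 = 2.1667
  s[A,B] = ((-0.8333)·(-1.5) + (-1.8333)·(3.5) + (-0.8333)·(-1.5) + (1.1667)·(-0.5) + (0.1667)·(-2.5) + (2.1667)·(2.5)) / 5 = 0.5/5 = 0.1
  s[B,B] = ((-1.5)·(-1.5) + (3.5)·(3.5) + (-1.5)·(-1.5) + (-0.5)·(-0.5) + (-2.5)·(-2.5) + (2.5)·(2.5)) / 5 = 29.5/5 = 5.9
  Sample standard deviations s_i = √(s[i,i]):
  s(A) = √(2.1667) = 1.472
  s(B) = √(5.9) = 2.429

Step 3 — r_{ij} = s_{ij} / (s_i · s_j):
  r[A,A] = 1 (diagonal).
  r[A,B] = 0.1 / (1.472 · 2.429) = 0.1 / 3.5754 = 0.028
  r[B,B] = 1 (diagonal).

R is symmetric with unit diagonal. Assembling:

R = [[1, 0.028],
 [0.028, 1]]
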